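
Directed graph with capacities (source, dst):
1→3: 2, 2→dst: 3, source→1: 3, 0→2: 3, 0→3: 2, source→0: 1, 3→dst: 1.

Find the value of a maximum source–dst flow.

2

Augment source→1→3→dst: bottleneck 1. Total 1.
Augment source→0→2→dst: bottleneck 1. Total 2.
No augmenting path remains in the residual graph.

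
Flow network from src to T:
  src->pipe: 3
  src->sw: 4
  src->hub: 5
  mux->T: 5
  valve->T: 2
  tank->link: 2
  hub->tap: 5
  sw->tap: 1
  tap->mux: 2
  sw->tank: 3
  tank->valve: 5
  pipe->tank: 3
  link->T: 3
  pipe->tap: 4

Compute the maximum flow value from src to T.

6

Augment src->pipe->tank->valve->T: bottleneck 2. Total 2.
Augment src->pipe->tank->link->T: bottleneck 1. Total 3.
Augment src->sw->tank->link->T: bottleneck 1. Total 4.
Augment src->sw->tap->mux->T: bottleneck 1. Total 5.
Augment src->hub->tap->mux->T: bottleneck 1. Total 6.
No augmenting path remains in the residual graph.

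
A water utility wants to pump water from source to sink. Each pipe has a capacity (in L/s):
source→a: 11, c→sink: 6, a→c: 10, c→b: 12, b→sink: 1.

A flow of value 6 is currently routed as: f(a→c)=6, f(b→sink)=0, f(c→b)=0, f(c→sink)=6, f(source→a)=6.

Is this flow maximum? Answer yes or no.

No

Residual path source→a→c→b→sink has bottleneck 1 > 0.
Pushing 1 along it raises the flow to 7, so the given flow is not maximum.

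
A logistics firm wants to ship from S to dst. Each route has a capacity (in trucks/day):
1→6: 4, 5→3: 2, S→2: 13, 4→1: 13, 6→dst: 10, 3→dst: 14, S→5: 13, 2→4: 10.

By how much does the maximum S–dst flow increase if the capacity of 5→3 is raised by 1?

1

Original max flow = 6.
After raising cap(5→3), augmenting paths through that edge carry 1 more unit.
New max flow = 7. Increase = 1.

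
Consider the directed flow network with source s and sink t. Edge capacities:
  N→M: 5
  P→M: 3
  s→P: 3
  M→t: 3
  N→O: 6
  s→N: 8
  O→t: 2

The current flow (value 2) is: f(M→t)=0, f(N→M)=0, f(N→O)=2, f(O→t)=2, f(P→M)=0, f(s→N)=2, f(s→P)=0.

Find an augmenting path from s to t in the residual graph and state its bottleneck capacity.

s→N→M→t, bottleneck 3

Residual along s→N→M→t: s→N: 6, N→M: 5, M→t: 3.
Bottleneck = min = 3.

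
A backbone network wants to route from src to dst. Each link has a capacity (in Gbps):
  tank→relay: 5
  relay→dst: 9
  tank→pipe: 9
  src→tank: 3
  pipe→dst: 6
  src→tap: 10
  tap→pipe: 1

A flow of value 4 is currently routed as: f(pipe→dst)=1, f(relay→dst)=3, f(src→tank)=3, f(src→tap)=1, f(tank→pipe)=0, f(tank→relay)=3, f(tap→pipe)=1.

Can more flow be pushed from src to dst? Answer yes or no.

No

Residual reachable from src: {src, tap}; dst is not reachable.
Saturated cut: src→tank, tap→pipe with total capacity 4 = current flow value. Flow is maximum.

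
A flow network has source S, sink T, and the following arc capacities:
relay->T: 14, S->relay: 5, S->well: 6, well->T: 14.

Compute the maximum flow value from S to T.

Augment S->relay->T: bottleneck 5. Total 5.
Augment S->well->T: bottleneck 6. Total 11.
No augmenting path remains in the residual graph.

11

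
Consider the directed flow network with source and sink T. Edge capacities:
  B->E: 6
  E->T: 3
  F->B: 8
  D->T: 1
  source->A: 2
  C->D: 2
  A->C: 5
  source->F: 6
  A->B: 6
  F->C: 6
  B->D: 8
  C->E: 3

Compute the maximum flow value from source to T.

Augment source->A->B->D->T: bottleneck 1. Total 1.
Augment source->A->B->E->T: bottleneck 1. Total 2.
Augment source->F->B->E->T: bottleneck 2. Total 4.
No augmenting path remains in the residual graph.

4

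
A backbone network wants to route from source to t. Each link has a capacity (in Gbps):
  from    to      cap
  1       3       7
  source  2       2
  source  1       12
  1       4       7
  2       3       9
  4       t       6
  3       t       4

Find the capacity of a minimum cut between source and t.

10

Max flow = 10 (via 2 augmenting paths).
In the residual at optimum, the set reachable from source is {1, 2, 3, 4, source}.
Cut edges: 4→t (cap 6), 3→t (cap 4). Sum = 10.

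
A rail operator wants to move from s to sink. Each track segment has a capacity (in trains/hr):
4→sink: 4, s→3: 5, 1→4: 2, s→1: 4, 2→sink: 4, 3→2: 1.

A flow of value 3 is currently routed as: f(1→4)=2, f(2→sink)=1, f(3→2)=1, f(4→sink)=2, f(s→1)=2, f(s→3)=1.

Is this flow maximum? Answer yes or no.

Residual reachable from s: {1, 3, s}; sink is not reachable.
Saturated cut: 1→4, 3→2 with total capacity 3 = current flow value. Flow is maximum.

Yes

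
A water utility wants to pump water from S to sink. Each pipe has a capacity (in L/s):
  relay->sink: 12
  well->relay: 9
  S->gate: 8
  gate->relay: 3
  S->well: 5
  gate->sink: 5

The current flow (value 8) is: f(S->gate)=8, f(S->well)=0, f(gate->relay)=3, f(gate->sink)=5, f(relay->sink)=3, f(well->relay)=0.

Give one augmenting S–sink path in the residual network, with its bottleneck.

S->well->relay->sink, bottleneck 5

Residual along S->well->relay->sink: S->well: 5, well->relay: 9, relay->sink: 9.
Bottleneck = min = 5.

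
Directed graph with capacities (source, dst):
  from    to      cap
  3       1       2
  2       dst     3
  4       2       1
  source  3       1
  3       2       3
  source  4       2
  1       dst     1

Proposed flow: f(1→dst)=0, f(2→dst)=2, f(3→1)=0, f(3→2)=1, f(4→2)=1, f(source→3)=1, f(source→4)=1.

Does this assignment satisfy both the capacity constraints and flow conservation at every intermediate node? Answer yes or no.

Yes

Every edge has 0 ≤ f(e) ≤ cap(e).
At each intermediate node, inflow equals outflow.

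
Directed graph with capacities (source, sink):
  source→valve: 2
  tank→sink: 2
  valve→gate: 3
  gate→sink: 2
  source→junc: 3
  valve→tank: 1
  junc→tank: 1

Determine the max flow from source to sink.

3

Augment source→junc→tank→sink: bottleneck 1. Total 1.
Augment source→valve→tank→sink: bottleneck 1. Total 2.
Augment source→valve→gate→sink: bottleneck 1. Total 3.
No augmenting path remains in the residual graph.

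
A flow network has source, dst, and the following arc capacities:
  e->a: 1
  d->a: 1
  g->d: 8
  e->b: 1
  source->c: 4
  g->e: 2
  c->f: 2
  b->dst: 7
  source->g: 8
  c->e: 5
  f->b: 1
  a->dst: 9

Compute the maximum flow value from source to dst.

4

Augment source->g->d->a->dst: bottleneck 1. Total 1.
Augment source->g->e->a->dst: bottleneck 1. Total 2.
Augment source->g->e->b->dst: bottleneck 1. Total 3.
Augment source->c->f->b->dst: bottleneck 1. Total 4.
No augmenting path remains in the residual graph.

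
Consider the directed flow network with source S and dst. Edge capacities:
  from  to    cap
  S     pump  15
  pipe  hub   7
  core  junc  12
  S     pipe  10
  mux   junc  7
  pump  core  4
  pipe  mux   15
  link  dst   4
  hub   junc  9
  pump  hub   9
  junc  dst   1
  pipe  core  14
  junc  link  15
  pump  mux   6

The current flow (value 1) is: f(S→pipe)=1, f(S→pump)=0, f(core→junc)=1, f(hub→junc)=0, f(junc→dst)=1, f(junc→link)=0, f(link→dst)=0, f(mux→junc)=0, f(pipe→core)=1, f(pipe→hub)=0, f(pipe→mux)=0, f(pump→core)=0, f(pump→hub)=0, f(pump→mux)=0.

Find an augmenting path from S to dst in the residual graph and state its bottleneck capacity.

S→pipe→core→junc→link→dst, bottleneck 4

Residual along S→pipe→core→junc→link→dst: S→pipe: 9, pipe→core: 13, core→junc: 11, junc→link: 15, link→dst: 4.
Bottleneck = min = 4.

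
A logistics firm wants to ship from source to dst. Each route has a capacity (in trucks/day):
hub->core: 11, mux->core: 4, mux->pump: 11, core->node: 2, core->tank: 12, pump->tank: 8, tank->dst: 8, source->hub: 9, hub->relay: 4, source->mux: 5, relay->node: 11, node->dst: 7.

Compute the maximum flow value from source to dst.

14

Augment source->mux->pump->tank->dst: bottleneck 5. Total 5.
Augment source->hub->core->tank->dst: bottleneck 3. Total 8.
Augment source->hub->core->node->dst: bottleneck 2. Total 10.
Augment source->hub->relay->node->dst: bottleneck 4. Total 14.
No augmenting path remains in the residual graph.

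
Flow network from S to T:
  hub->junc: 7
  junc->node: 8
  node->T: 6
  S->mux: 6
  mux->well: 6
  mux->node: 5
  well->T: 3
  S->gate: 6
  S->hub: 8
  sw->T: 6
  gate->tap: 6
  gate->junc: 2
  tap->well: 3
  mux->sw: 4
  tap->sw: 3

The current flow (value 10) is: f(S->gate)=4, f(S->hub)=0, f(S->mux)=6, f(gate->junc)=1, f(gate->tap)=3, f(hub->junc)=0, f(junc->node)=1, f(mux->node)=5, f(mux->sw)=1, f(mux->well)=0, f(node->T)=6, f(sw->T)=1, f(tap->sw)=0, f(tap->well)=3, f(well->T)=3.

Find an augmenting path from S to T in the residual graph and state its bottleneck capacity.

S->gate->tap->sw->T, bottleneck 2

Residual along S->gate->tap->sw->T: S->gate: 2, gate->tap: 3, tap->sw: 3, sw->T: 5.
Bottleneck = min = 2.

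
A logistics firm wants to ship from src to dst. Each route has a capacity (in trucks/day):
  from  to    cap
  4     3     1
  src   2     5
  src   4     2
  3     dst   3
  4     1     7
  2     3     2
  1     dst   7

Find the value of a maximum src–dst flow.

Augment src->4->1->dst: bottleneck 2. Total 2.
Augment src->2->3->dst: bottleneck 2. Total 4.
No augmenting path remains in the residual graph.

4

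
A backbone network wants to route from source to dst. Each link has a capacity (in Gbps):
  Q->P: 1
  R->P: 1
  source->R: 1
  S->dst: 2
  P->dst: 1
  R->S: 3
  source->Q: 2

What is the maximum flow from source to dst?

Augment source->R->S->dst: bottleneck 1. Total 1.
Augment source->Q->P->dst: bottleneck 1. Total 2.
No augmenting path remains in the residual graph.

2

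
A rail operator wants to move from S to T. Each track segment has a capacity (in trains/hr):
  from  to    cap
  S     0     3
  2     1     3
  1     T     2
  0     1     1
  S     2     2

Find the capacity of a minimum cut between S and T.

2

Max flow = 2 (via 1 augmenting path).
In the residual at optimum, the set reachable from S is {0, 1, 2, S}.
Cut edges: 1→T (cap 2). Sum = 2.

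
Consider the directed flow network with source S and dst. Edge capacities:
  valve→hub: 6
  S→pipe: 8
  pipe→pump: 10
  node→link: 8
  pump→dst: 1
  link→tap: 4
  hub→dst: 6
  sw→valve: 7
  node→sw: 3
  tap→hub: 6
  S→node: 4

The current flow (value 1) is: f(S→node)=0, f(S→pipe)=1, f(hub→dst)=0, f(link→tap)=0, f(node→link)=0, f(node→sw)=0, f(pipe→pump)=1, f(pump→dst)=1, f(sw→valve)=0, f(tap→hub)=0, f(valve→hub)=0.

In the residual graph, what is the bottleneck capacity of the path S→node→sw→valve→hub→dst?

3

Residual capacities along the path: S→node: 4, node→sw: 3, sw→valve: 7, valve→hub: 6, hub→dst: 6.
Minimum is 3.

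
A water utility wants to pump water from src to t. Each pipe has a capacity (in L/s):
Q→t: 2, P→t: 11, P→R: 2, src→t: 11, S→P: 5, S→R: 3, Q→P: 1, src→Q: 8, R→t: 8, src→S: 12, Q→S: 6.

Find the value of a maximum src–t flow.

22

Augment src→t: bottleneck 11. Total 11.
Augment src→Q→t: bottleneck 2. Total 13.
Augment src→Q→P→t: bottleneck 1. Total 14.
Augment src→S→P→t: bottleneck 5. Total 19.
Augment src→S→R→t: bottleneck 3. Total 22.
No augmenting path remains in the residual graph.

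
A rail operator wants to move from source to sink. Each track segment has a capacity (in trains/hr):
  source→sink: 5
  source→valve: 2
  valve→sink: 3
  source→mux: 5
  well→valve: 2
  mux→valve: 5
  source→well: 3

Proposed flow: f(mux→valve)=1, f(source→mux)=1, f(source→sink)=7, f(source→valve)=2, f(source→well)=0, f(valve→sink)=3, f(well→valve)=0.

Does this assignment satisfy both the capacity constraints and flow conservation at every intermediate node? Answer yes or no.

Capacity violated on source→sink: flow 7 > capacity 5.

No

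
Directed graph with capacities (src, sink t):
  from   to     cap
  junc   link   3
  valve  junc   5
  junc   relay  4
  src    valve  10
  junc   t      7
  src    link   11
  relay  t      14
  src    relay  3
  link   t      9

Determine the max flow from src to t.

17

Augment src→link→t: bottleneck 9. Total 9.
Augment src→relay→t: bottleneck 3. Total 12.
Augment src→valve→junc→t: bottleneck 5. Total 17.
No augmenting path remains in the residual graph.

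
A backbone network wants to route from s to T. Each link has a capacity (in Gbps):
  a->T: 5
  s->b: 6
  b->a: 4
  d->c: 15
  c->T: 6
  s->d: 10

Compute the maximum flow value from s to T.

10

Augment s->b->a->T: bottleneck 4. Total 4.
Augment s->d->c->T: bottleneck 6. Total 10.
No augmenting path remains in the residual graph.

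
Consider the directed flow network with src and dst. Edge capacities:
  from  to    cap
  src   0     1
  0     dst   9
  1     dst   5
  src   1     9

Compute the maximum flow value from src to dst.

6

Augment src->1->dst: bottleneck 5. Total 5.
Augment src->0->dst: bottleneck 1. Total 6.
No augmenting path remains in the residual graph.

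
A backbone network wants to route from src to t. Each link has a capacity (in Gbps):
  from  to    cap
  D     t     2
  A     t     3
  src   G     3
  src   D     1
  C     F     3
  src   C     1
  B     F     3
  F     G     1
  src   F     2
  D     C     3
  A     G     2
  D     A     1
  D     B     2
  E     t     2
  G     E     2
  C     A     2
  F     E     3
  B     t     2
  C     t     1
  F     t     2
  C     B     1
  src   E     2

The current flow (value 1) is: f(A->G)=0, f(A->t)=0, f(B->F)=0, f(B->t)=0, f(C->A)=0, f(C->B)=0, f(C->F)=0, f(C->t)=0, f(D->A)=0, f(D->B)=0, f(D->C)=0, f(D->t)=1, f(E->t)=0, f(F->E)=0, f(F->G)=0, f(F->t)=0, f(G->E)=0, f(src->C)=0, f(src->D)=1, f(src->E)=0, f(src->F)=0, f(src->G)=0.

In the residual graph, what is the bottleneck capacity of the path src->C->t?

Residual capacities along the path: src->C: 1, C->t: 1.
Minimum is 1.

1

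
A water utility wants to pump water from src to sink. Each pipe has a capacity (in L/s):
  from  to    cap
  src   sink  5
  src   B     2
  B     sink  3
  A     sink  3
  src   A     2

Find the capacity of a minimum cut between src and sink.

Max flow = 9 (via 3 augmenting paths).
In the residual at optimum, the set reachable from src is {src}.
Cut edges: src->A (cap 2), src->B (cap 2), src->sink (cap 5). Sum = 9.

9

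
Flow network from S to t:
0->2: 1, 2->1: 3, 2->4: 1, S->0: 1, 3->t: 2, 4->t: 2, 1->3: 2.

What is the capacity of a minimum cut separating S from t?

Max flow = 1 (via 1 augmenting path).
In the residual at optimum, the set reachable from S is {S}.
Cut edges: S->0 (cap 1). Sum = 1.

1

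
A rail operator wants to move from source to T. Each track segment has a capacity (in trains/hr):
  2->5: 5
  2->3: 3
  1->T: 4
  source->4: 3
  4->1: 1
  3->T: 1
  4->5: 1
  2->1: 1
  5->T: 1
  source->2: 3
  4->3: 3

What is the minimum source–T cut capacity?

4

Max flow = 4 (via 4 augmenting paths).
In the residual at optimum, the set reachable from source is {2, 3, 4, 5, source}.
Cut edges: 4->1 (cap 1), 2->1 (cap 1), 3->T (cap 1), 5->T (cap 1). Sum = 4.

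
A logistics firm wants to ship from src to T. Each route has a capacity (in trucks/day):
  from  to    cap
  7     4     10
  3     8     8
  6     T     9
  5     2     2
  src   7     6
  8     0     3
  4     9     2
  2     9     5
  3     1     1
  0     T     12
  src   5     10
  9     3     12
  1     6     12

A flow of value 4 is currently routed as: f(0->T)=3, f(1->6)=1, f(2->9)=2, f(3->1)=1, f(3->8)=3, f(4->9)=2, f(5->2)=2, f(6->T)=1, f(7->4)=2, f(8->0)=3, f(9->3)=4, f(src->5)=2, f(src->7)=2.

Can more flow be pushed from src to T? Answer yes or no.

No

Residual reachable from src: {4, 5, 7, src}; T is not reachable.
Saturated cut: 5->2, 4->9 with total capacity 4 = current flow value. Flow is maximum.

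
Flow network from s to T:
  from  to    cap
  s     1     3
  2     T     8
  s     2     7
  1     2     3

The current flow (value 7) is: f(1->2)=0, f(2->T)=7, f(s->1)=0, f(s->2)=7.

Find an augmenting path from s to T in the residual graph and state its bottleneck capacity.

Residual along s->1->2->T: s->1: 3, 1->2: 3, 2->T: 1.
Bottleneck = min = 1.

s->1->2->T, bottleneck 1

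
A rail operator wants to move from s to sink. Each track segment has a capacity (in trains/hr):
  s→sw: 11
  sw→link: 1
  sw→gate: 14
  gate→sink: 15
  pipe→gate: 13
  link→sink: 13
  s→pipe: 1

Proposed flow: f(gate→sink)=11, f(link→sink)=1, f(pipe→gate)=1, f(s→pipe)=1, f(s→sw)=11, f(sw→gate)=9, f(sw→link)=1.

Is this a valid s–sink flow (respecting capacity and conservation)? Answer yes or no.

No

Conservation fails at sw: inflow 11 ≠ outflow 10.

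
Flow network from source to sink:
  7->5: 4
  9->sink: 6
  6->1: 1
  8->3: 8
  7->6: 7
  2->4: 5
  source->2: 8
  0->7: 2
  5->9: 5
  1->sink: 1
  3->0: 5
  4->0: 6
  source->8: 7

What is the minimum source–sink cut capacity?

2

Max flow = 2 (via 2 augmenting paths).
In the residual at optimum, the set reachable from source is {0, 2, 3, 4, 8, source}.
Cut edges: 0->7 (cap 2). Sum = 2.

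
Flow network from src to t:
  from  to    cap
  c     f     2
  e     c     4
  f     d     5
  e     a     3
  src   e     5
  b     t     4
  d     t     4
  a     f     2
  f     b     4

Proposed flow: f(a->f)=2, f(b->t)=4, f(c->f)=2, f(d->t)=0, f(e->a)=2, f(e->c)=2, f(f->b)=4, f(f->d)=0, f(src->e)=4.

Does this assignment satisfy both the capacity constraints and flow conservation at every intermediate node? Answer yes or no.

Yes

Every edge has 0 ≤ f(e) ≤ cap(e).
At each intermediate node, inflow equals outflow.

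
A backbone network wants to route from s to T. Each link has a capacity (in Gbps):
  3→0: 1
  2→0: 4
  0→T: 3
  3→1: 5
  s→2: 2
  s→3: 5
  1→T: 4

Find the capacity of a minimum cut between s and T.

Max flow = 7 (via 3 augmenting paths).
In the residual at optimum, the set reachable from s is {s}.
Cut edges: s→3 (cap 5), s→2 (cap 2). Sum = 7.

7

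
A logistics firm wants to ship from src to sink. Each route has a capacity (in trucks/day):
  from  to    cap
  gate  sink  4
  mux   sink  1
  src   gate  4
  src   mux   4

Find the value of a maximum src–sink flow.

Augment src->mux->sink: bottleneck 1. Total 1.
Augment src->gate->sink: bottleneck 4. Total 5.
No augmenting path remains in the residual graph.

5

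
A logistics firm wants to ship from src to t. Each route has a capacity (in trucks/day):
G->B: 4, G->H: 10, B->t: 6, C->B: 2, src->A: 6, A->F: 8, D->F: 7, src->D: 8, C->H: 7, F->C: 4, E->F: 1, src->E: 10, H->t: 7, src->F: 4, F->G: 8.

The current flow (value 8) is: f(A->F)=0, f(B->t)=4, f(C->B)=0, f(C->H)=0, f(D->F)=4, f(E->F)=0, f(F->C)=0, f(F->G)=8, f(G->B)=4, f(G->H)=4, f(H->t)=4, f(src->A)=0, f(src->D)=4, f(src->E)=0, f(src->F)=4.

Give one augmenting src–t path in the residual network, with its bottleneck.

src->D->F->C->B->t, bottleneck 2

Residual along src->D->F->C->B->t: src->D: 4, D->F: 3, F->C: 4, C->B: 2, B->t: 2.
Bottleneck = min = 2.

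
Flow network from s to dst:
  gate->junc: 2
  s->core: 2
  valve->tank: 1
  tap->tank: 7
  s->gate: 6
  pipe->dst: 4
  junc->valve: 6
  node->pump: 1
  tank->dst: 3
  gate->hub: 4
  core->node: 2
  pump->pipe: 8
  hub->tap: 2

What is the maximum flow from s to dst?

4

Augment s->core->node->pump->pipe->dst: bottleneck 1. Total 1.
Augment s->gate->hub->tap->tank->dst: bottleneck 2. Total 3.
Augment s->gate->junc->valve->tank->dst: bottleneck 1. Total 4.
No augmenting path remains in the residual graph.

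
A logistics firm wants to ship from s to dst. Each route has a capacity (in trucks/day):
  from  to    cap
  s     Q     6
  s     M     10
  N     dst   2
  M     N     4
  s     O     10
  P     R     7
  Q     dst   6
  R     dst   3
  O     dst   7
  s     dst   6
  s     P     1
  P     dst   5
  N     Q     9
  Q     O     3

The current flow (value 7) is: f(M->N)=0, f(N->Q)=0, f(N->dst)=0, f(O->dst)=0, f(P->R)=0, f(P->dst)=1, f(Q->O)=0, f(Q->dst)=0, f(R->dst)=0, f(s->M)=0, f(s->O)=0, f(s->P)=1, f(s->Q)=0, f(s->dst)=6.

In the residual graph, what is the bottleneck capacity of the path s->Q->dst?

Residual capacities along the path: s->Q: 6, Q->dst: 6.
Minimum is 6.

6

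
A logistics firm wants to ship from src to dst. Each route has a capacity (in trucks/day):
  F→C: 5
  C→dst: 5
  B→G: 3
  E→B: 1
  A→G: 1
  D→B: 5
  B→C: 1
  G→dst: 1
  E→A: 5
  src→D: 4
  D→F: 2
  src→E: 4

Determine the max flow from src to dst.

4

Augment src→D→F→C→dst: bottleneck 2. Total 2.
Augment src→D→B→C→dst: bottleneck 1. Total 3.
Augment src→D→B→G→dst: bottleneck 1. Total 4.
No augmenting path remains in the residual graph.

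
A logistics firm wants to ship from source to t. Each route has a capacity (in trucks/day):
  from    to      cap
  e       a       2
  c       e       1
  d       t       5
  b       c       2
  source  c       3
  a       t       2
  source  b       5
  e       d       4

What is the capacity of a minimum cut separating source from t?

Max flow = 1 (via 1 augmenting path).
In the residual at optimum, the set reachable from source is {b, c, source}.
Cut edges: c->e (cap 1). Sum = 1.

1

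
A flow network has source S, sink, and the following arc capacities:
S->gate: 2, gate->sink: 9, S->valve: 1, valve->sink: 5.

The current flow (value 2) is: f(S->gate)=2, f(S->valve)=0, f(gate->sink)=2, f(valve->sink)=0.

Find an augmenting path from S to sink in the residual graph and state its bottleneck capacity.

Residual along S->valve->sink: S->valve: 1, valve->sink: 5.
Bottleneck = min = 1.

S->valve->sink, bottleneck 1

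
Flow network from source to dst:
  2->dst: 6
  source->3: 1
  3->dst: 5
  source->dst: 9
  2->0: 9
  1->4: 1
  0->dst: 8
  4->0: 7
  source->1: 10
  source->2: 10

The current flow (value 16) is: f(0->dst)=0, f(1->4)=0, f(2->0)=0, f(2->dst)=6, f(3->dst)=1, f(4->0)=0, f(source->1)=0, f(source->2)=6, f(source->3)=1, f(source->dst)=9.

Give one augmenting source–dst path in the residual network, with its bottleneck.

Residual along source->2->0->dst: source->2: 4, 2->0: 9, 0->dst: 8.
Bottleneck = min = 4.

source->2->0->dst, bottleneck 4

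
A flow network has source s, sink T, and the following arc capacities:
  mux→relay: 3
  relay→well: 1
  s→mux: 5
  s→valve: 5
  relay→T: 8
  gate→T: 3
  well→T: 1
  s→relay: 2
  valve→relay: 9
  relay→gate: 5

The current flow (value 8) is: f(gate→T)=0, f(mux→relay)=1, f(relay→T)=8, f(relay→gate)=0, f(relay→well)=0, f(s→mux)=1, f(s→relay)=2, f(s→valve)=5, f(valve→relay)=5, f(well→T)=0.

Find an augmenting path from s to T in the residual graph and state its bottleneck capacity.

Residual along s→mux→relay→gate→T: s→mux: 4, mux→relay: 2, relay→gate: 5, gate→T: 3.
Bottleneck = min = 2.

s→mux→relay→gate→T, bottleneck 2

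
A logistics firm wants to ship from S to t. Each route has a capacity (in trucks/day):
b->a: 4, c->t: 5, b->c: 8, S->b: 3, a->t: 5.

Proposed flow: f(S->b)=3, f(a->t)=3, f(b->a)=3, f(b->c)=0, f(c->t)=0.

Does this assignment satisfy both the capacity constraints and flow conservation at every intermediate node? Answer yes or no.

Yes

Every edge has 0 ≤ f(e) ≤ cap(e).
At each intermediate node, inflow equals outflow.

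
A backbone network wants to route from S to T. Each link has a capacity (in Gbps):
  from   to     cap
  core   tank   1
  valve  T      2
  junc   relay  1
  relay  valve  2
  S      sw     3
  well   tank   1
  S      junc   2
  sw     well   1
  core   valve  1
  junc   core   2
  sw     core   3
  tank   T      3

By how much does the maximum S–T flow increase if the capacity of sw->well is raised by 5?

0

Original max flow = 4.
Even with extra capacity on sw->well, another cut of capacity 4 remains binding.
New max flow = 4. Increase = 0.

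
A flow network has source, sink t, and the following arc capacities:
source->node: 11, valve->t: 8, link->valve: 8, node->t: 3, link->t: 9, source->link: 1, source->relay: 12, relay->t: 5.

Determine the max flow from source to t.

9

Augment source->link->t: bottleneck 1. Total 1.
Augment source->node->t: bottleneck 3. Total 4.
Augment source->relay->t: bottleneck 5. Total 9.
No augmenting path remains in the residual graph.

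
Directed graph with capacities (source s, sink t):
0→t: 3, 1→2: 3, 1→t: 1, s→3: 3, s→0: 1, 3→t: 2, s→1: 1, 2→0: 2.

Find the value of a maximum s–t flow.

Augment s→1→t: bottleneck 1. Total 1.
Augment s→3→t: bottleneck 2. Total 3.
Augment s→0→t: bottleneck 1. Total 4.
No augmenting path remains in the residual graph.

4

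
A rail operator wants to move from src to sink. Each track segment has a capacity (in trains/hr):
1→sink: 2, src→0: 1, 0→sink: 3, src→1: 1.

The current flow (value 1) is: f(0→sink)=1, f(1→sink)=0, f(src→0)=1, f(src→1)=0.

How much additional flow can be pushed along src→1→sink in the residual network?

Residual capacities along the path: src→1: 1, 1→sink: 2.
Minimum is 1.

1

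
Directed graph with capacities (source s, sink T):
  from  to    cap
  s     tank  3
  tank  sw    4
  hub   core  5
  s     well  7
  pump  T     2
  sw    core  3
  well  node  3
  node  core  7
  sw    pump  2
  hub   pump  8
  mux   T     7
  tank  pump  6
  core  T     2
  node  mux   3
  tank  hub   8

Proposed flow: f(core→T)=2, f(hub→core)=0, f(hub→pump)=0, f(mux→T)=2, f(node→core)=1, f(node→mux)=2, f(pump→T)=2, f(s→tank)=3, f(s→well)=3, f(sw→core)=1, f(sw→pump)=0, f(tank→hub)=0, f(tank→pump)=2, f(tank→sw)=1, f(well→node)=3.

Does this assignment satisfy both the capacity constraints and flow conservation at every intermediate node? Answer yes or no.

Every edge has 0 ≤ f(e) ≤ cap(e).
At each intermediate node, inflow equals outflow.

Yes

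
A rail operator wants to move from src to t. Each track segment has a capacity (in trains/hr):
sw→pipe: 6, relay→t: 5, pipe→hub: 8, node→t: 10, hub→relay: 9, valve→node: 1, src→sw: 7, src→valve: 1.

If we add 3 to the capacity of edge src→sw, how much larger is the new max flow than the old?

0

Original max flow = 6.
Edge src→sw does not cross the min cut (source side {hub, pipe, relay, src, sw}), so extra capacity there cannot help.
New max flow = 6. Increase = 0.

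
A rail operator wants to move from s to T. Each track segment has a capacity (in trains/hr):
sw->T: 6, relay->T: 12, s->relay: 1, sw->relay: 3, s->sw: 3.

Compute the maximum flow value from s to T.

4

Augment s->sw->T: bottleneck 3. Total 3.
Augment s->relay->T: bottleneck 1. Total 4.
No augmenting path remains in the residual graph.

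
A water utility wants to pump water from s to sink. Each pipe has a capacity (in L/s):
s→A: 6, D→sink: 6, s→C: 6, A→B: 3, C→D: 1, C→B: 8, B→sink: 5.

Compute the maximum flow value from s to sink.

6

Augment s→C→D→sink: bottleneck 1. Total 1.
Augment s→C→B→sink: bottleneck 5. Total 6.
No augmenting path remains in the residual graph.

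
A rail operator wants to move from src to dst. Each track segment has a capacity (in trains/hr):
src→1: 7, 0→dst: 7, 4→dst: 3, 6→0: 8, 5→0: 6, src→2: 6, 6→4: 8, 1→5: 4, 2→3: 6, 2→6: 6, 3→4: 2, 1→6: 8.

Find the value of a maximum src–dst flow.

Augment src→1→5→0→dst: bottleneck 4. Total 4.
Augment src→1→6→0→dst: bottleneck 3. Total 7.
Augment src→2→6→4→dst: bottleneck 3. Total 10.
No augmenting path remains in the residual graph.

10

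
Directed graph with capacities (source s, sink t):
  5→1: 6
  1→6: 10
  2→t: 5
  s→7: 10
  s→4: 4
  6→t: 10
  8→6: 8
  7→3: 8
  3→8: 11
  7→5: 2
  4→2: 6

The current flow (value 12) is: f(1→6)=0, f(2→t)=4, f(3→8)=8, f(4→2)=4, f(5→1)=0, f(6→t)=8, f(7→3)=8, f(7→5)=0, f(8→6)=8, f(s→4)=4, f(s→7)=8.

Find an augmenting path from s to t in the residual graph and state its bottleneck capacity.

Residual along s→7→5→1→6→t: s→7: 2, 7→5: 2, 5→1: 6, 1→6: 10, 6→t: 2.
Bottleneck = min = 2.

s→7→5→1→6→t, bottleneck 2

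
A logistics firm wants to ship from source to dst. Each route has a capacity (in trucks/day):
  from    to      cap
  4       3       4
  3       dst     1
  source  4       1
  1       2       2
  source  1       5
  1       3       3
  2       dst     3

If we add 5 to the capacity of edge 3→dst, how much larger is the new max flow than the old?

3

Original max flow = 3.
After raising cap(3→dst), augmenting paths through that edge carry 3 more units.
New max flow = 6. Increase = 3.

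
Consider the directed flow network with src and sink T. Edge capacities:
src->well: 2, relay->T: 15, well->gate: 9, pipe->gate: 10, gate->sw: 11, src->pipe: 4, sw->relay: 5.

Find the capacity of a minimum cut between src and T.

5

Max flow = 5 (via 2 augmenting paths).
In the residual at optimum, the set reachable from src is {gate, pipe, src, sw, well}.
Cut edges: sw->relay (cap 5). Sum = 5.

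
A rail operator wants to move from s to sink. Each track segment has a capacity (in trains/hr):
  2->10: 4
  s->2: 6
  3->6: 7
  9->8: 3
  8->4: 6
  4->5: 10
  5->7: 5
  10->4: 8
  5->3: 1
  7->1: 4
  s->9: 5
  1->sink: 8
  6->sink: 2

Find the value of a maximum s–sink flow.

5

Augment s->2->10->4->5->7->1->sink: bottleneck 4. Total 4.
Augment s->9->8->4->5->3->6->sink: bottleneck 1. Total 5.
No augmenting path remains in the residual graph.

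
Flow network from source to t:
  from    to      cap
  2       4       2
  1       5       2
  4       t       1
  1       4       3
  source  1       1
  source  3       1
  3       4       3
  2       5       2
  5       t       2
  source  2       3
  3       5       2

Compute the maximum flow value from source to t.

Augment source→1→4→t: bottleneck 1. Total 1.
Augment source→2→5→t: bottleneck 2. Total 3.
No augmenting path remains in the residual graph.

3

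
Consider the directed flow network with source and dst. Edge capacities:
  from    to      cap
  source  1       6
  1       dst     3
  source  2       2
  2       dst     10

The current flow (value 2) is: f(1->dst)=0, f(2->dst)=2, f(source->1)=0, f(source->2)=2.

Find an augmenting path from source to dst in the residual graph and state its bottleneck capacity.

source->1->dst, bottleneck 3

Residual along source->1->dst: source->1: 6, 1->dst: 3.
Bottleneck = min = 3.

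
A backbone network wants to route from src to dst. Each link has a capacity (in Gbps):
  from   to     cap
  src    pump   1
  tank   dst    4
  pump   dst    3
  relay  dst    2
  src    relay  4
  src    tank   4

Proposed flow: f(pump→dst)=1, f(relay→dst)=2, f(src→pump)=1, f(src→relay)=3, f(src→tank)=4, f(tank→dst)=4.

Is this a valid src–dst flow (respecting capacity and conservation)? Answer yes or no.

Conservation fails at relay: inflow 3 ≠ outflow 2.

No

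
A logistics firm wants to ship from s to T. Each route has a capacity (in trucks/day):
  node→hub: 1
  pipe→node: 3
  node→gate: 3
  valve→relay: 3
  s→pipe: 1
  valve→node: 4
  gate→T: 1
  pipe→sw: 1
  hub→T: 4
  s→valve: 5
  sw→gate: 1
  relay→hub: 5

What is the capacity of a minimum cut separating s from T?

Max flow = 5 (via 3 augmenting paths).
In the residual at optimum, the set reachable from s is {gate, node, pipe, s, sw, valve}.
Cut edges: valve→relay (cap 3), node→hub (cap 1), gate→T (cap 1). Sum = 5.

5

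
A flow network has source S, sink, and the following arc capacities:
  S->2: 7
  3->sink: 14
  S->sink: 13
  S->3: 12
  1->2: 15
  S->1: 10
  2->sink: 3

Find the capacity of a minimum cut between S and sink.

Max flow = 28 (via 3 augmenting paths).
In the residual at optimum, the set reachable from S is {1, 2, S}.
Cut edges: S->3 (cap 12), S->sink (cap 13), 2->sink (cap 3). Sum = 28.

28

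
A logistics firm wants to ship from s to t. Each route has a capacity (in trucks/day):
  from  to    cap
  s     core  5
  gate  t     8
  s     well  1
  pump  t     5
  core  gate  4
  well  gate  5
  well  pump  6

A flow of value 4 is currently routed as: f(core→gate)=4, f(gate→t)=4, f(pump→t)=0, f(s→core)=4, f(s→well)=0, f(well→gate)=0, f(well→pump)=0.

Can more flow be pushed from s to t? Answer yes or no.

Residual path s→well→gate→t has bottleneck 1 > 0.
Pushing 1 along it raises the flow to 5, so the given flow is not maximum.

Yes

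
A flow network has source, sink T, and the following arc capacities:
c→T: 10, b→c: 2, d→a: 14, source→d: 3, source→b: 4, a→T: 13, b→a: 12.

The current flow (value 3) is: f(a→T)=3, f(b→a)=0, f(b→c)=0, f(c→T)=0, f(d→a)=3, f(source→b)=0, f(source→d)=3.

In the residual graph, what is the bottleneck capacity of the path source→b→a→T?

Residual capacities along the path: source→b: 4, b→a: 12, a→T: 10.
Minimum is 4.

4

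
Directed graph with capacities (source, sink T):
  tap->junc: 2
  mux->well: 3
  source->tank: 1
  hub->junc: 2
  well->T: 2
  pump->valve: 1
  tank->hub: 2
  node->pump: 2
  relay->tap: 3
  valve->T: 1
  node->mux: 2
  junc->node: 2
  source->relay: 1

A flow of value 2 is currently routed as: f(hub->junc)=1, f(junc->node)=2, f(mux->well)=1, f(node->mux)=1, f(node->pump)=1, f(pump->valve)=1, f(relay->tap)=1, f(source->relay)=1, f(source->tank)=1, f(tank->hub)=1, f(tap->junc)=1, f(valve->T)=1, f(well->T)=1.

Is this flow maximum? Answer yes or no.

Yes

Residual reachable from source: {source}; T is not reachable.
Saturated cut: source->tank, source->relay with total capacity 2 = current flow value. Flow is maximum.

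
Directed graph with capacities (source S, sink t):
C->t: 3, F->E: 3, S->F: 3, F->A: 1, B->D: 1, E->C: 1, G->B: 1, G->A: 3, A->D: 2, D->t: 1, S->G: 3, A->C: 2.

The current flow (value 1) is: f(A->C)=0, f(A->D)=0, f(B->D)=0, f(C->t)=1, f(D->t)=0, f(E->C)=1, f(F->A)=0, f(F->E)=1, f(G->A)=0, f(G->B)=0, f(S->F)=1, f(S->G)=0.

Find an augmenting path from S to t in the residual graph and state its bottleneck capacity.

Residual along S->F->A->C->t: S->F: 2, F->A: 1, A->C: 2, C->t: 2.
Bottleneck = min = 1.

S->F->A->C->t, bottleneck 1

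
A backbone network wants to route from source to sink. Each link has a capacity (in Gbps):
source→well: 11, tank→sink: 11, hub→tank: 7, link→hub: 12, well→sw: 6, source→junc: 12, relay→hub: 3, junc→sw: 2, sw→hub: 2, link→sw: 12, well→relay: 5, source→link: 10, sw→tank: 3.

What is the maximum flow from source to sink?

Augment source→link→sw→tank→sink: bottleneck 3. Total 3.
Augment source→link→hub→tank→sink: bottleneck 7. Total 10.
No augmenting path remains in the residual graph.

10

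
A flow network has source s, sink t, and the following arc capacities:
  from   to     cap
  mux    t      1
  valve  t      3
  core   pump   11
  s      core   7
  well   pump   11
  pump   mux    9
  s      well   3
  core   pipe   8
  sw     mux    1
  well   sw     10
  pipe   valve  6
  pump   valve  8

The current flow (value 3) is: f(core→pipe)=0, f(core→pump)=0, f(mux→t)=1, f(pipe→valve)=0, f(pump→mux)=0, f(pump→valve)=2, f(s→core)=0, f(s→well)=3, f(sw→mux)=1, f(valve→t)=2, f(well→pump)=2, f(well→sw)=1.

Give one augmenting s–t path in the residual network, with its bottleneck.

Residual along s→core→pump→valve→t: s→core: 7, core→pump: 11, pump→valve: 6, valve→t: 1.
Bottleneck = min = 1.

s→core→pump→valve→t, bottleneck 1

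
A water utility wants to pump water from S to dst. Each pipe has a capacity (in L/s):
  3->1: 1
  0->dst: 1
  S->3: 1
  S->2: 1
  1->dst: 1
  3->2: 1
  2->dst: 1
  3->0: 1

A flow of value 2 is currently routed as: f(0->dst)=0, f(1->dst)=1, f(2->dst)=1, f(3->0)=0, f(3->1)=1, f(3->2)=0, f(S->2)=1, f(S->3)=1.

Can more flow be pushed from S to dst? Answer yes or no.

No

Residual reachable from S: {S}; dst is not reachable.
Saturated cut: S->3, S->2 with total capacity 2 = current flow value. Flow is maximum.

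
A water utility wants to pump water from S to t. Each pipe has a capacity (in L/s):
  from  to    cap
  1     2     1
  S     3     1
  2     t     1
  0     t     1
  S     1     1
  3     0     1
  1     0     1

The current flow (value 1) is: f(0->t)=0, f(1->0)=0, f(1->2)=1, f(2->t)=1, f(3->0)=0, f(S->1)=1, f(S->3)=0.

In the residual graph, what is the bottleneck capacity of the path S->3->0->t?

1

Residual capacities along the path: S->3: 1, 3->0: 1, 0->t: 1.
Minimum is 1.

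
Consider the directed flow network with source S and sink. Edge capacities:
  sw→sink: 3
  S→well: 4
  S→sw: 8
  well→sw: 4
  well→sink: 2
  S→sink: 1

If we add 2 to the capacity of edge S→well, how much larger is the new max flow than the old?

0

Original max flow = 6.
Edge S→well does not cross the min cut (source side {S, sw, well}), so extra capacity there cannot help.
New max flow = 6. Increase = 0.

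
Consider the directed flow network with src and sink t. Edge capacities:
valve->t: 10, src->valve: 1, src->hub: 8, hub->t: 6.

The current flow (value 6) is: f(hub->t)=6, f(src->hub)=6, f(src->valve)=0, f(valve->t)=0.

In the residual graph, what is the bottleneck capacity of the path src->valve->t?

Residual capacities along the path: src->valve: 1, valve->t: 10.
Minimum is 1.

1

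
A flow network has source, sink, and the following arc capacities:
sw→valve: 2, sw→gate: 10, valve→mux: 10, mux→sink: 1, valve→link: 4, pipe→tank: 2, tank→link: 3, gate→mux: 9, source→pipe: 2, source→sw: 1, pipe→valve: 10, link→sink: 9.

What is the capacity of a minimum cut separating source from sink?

3

Max flow = 3 (via 2 augmenting paths).
In the residual at optimum, the set reachable from source is {source}.
Cut edges: source→pipe (cap 2), source→sw (cap 1). Sum = 3.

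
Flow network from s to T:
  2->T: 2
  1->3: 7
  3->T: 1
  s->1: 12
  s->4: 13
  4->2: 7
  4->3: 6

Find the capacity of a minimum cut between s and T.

Max flow = 3 (via 2 augmenting paths).
In the residual at optimum, the set reachable from s is {1, 2, 3, 4, s}.
Cut edges: 3->T (cap 1), 2->T (cap 2). Sum = 3.

3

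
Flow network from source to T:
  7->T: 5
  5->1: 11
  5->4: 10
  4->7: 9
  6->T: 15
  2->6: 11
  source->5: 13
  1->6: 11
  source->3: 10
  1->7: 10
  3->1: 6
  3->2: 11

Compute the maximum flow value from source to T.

20

Augment source->3->2->6->T: bottleneck 10. Total 10.
Augment source->5->1->6->T: bottleneck 5. Total 15.
Augment source->5->1->7->T: bottleneck 5. Total 20.
No augmenting path remains in the residual graph.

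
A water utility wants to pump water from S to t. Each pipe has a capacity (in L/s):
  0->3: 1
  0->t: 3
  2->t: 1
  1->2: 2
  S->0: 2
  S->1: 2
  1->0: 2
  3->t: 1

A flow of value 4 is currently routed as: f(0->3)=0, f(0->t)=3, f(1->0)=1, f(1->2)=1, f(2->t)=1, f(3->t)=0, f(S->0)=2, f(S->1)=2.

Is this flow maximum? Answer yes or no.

Yes

Residual reachable from S: {S}; t is not reachable.
Saturated cut: S->1, S->0 with total capacity 4 = current flow value. Flow is maximum.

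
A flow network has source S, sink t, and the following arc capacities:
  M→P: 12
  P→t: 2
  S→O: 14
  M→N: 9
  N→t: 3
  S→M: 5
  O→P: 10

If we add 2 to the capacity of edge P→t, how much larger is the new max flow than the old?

2

Original max flow = 5.
After raising cap(P→t), augmenting paths through that edge carry 2 more units.
New max flow = 7. Increase = 2.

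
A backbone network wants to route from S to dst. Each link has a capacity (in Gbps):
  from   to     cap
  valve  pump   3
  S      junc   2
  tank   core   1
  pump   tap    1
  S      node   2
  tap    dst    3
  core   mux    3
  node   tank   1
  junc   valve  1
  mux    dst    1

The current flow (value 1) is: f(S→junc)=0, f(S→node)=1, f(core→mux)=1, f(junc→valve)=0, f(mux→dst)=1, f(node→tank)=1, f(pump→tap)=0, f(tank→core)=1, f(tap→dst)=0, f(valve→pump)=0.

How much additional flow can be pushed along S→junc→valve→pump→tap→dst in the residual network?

Residual capacities along the path: S→junc: 2, junc→valve: 1, valve→pump: 3, pump→tap: 1, tap→dst: 3.
Minimum is 1.

1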